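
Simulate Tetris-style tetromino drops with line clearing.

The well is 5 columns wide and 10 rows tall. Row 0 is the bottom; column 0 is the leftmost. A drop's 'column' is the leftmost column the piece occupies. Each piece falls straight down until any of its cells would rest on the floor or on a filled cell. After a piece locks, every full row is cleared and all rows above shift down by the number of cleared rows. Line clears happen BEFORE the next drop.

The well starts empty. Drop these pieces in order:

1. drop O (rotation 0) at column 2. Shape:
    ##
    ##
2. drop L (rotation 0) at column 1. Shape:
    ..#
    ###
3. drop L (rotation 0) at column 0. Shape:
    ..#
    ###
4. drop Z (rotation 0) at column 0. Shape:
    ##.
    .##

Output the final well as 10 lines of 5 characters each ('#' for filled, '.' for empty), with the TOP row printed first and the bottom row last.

Drop 1: O rot0 at col 2 lands with bottom-row=0; cleared 0 line(s) (total 0); column heights now [0 0 2 2 0], max=2
Drop 2: L rot0 at col 1 lands with bottom-row=2; cleared 0 line(s) (total 0); column heights now [0 3 3 4 0], max=4
Drop 3: L rot0 at col 0 lands with bottom-row=3; cleared 0 line(s) (total 0); column heights now [4 4 5 4 0], max=5
Drop 4: Z rot0 at col 0 lands with bottom-row=5; cleared 0 line(s) (total 0); column heights now [7 7 6 4 0], max=7

Answer: .....
.....
.....
##...
.##..
..#..
####.
.###.
..##.
..##.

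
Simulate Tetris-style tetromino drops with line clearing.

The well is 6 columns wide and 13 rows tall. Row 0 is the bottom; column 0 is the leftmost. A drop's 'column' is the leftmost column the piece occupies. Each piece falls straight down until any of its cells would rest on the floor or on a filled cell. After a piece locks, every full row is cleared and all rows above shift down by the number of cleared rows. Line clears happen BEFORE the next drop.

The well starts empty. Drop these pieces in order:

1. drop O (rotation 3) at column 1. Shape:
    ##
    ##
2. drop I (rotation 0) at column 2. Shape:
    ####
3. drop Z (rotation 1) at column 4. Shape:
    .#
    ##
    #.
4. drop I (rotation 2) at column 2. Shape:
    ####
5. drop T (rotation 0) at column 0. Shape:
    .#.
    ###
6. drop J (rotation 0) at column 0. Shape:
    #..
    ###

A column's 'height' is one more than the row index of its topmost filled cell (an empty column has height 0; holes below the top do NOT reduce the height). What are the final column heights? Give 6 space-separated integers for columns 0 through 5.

Answer: 11 10 10 7 7 7

Derivation:
Drop 1: O rot3 at col 1 lands with bottom-row=0; cleared 0 line(s) (total 0); column heights now [0 2 2 0 0 0], max=2
Drop 2: I rot0 at col 2 lands with bottom-row=2; cleared 0 line(s) (total 0); column heights now [0 2 3 3 3 3], max=3
Drop 3: Z rot1 at col 4 lands with bottom-row=3; cleared 0 line(s) (total 0); column heights now [0 2 3 3 5 6], max=6
Drop 4: I rot2 at col 2 lands with bottom-row=6; cleared 0 line(s) (total 0); column heights now [0 2 7 7 7 7], max=7
Drop 5: T rot0 at col 0 lands with bottom-row=7; cleared 0 line(s) (total 0); column heights now [8 9 8 7 7 7], max=9
Drop 6: J rot0 at col 0 lands with bottom-row=9; cleared 0 line(s) (total 0); column heights now [11 10 10 7 7 7], max=11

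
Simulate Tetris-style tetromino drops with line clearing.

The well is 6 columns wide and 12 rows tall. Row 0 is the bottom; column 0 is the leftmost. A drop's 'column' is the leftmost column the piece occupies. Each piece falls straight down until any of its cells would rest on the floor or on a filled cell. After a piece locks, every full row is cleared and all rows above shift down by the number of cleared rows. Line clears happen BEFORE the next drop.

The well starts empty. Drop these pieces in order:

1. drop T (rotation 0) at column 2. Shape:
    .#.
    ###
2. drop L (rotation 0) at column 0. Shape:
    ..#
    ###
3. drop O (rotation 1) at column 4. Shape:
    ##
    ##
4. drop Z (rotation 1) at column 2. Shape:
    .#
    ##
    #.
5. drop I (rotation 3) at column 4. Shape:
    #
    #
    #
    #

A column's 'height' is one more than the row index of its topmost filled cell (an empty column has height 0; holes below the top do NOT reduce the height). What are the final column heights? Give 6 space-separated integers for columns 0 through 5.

Answer: 0 0 4 5 6 2

Derivation:
Drop 1: T rot0 at col 2 lands with bottom-row=0; cleared 0 line(s) (total 0); column heights now [0 0 1 2 1 0], max=2
Drop 2: L rot0 at col 0 lands with bottom-row=1; cleared 0 line(s) (total 0); column heights now [2 2 3 2 1 0], max=3
Drop 3: O rot1 at col 4 lands with bottom-row=1; cleared 1 line(s) (total 1); column heights now [0 0 2 1 2 2], max=2
Drop 4: Z rot1 at col 2 lands with bottom-row=2; cleared 0 line(s) (total 1); column heights now [0 0 4 5 2 2], max=5
Drop 5: I rot3 at col 4 lands with bottom-row=2; cleared 0 line(s) (total 1); column heights now [0 0 4 5 6 2], max=6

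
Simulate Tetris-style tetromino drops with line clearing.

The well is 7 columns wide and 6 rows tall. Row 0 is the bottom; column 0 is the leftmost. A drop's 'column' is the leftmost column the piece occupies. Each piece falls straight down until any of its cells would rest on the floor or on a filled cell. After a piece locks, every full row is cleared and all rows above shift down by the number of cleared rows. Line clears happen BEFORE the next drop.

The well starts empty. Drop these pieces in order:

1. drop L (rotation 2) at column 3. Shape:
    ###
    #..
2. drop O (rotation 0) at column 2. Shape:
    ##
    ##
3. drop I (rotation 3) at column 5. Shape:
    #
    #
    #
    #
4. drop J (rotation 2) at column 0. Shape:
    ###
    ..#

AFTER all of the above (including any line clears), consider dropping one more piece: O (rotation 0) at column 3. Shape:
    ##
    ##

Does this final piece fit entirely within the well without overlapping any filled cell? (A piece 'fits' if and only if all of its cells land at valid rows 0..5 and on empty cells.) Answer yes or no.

Answer: yes

Derivation:
Drop 1: L rot2 at col 3 lands with bottom-row=0; cleared 0 line(s) (total 0); column heights now [0 0 0 2 2 2 0], max=2
Drop 2: O rot0 at col 2 lands with bottom-row=2; cleared 0 line(s) (total 0); column heights now [0 0 4 4 2 2 0], max=4
Drop 3: I rot3 at col 5 lands with bottom-row=2; cleared 0 line(s) (total 0); column heights now [0 0 4 4 2 6 0], max=6
Drop 4: J rot2 at col 0 lands with bottom-row=4; cleared 0 line(s) (total 0); column heights now [6 6 6 4 2 6 0], max=6
Test piece O rot0 at col 3 (width 2): heights before test = [6 6 6 4 2 6 0]; fits = True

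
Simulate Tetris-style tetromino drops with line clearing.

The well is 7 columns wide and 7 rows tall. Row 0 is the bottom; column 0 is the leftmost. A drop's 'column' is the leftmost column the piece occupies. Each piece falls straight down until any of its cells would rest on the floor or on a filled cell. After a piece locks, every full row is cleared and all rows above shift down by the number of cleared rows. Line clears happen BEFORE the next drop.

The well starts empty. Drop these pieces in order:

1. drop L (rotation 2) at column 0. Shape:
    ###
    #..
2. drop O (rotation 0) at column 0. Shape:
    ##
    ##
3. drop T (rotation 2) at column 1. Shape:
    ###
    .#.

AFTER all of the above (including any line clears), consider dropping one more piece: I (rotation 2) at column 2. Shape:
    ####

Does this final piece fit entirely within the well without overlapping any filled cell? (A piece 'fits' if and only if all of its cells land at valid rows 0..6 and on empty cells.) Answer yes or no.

Answer: yes

Derivation:
Drop 1: L rot2 at col 0 lands with bottom-row=0; cleared 0 line(s) (total 0); column heights now [2 2 2 0 0 0 0], max=2
Drop 2: O rot0 at col 0 lands with bottom-row=2; cleared 0 line(s) (total 0); column heights now [4 4 2 0 0 0 0], max=4
Drop 3: T rot2 at col 1 lands with bottom-row=3; cleared 0 line(s) (total 0); column heights now [4 5 5 5 0 0 0], max=5
Test piece I rot2 at col 2 (width 4): heights before test = [4 5 5 5 0 0 0]; fits = True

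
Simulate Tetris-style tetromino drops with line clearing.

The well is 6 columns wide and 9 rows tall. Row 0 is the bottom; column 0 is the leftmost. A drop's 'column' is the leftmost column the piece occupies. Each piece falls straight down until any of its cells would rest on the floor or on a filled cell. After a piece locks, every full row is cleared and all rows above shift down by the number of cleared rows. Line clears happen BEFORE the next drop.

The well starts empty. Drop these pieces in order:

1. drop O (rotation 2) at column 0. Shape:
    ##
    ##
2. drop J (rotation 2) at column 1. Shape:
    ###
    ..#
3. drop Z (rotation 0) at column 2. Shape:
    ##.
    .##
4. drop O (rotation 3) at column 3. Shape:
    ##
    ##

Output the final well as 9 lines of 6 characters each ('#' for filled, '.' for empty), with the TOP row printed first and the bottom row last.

Answer: ......
......
...##.
...##.
..##..
...##.
.###..
##.#..
##....

Derivation:
Drop 1: O rot2 at col 0 lands with bottom-row=0; cleared 0 line(s) (total 0); column heights now [2 2 0 0 0 0], max=2
Drop 2: J rot2 at col 1 lands with bottom-row=1; cleared 0 line(s) (total 0); column heights now [2 3 3 3 0 0], max=3
Drop 3: Z rot0 at col 2 lands with bottom-row=3; cleared 0 line(s) (total 0); column heights now [2 3 5 5 4 0], max=5
Drop 4: O rot3 at col 3 lands with bottom-row=5; cleared 0 line(s) (total 0); column heights now [2 3 5 7 7 0], max=7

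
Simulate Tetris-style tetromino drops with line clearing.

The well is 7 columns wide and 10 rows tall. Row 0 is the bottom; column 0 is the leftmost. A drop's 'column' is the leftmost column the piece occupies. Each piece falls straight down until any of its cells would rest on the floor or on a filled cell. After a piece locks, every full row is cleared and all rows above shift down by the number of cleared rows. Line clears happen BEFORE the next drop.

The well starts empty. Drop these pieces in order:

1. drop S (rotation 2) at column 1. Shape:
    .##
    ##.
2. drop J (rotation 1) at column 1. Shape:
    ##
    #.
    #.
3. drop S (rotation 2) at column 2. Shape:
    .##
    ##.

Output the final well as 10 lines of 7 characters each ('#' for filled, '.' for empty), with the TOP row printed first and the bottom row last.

Drop 1: S rot2 at col 1 lands with bottom-row=0; cleared 0 line(s) (total 0); column heights now [0 1 2 2 0 0 0], max=2
Drop 2: J rot1 at col 1 lands with bottom-row=1; cleared 0 line(s) (total 0); column heights now [0 4 4 2 0 0 0], max=4
Drop 3: S rot2 at col 2 lands with bottom-row=4; cleared 0 line(s) (total 0); column heights now [0 4 5 6 6 0 0], max=6

Answer: .......
.......
.......
.......
...##..
..##...
.##....
.#.....
.###...
.##....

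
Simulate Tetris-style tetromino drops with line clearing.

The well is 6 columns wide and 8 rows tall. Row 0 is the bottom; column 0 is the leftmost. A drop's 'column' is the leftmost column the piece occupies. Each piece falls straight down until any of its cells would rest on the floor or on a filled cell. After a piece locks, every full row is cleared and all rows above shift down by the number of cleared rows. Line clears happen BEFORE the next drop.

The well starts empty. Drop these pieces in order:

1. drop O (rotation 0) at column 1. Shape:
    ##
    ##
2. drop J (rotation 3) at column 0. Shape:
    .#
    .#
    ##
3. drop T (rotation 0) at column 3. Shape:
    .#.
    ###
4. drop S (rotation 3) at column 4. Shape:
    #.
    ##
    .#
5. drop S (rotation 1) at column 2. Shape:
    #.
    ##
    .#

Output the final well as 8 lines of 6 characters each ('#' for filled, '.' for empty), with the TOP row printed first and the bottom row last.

Drop 1: O rot0 at col 1 lands with bottom-row=0; cleared 0 line(s) (total 0); column heights now [0 2 2 0 0 0], max=2
Drop 2: J rot3 at col 0 lands with bottom-row=2; cleared 0 line(s) (total 0); column heights now [3 5 2 0 0 0], max=5
Drop 3: T rot0 at col 3 lands with bottom-row=0; cleared 0 line(s) (total 0); column heights now [3 5 2 1 2 1], max=5
Drop 4: S rot3 at col 4 lands with bottom-row=1; cleared 0 line(s) (total 0); column heights now [3 5 2 1 4 3], max=5
Drop 5: S rot1 at col 2 lands with bottom-row=1; cleared 1 line(s) (total 1); column heights now [0 4 3 2 3 2], max=4

Answer: ......
......
......
......
.#....
.##.#.
.#####
.#####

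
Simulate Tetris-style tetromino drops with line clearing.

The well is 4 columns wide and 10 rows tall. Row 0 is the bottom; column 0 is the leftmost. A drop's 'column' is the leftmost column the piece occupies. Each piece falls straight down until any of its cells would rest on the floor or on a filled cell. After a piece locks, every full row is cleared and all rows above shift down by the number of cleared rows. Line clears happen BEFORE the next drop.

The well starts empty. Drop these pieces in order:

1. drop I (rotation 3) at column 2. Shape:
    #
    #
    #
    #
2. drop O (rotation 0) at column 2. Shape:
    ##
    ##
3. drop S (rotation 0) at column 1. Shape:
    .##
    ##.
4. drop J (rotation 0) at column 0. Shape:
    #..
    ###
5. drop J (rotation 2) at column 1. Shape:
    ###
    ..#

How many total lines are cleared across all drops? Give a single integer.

Drop 1: I rot3 at col 2 lands with bottom-row=0; cleared 0 line(s) (total 0); column heights now [0 0 4 0], max=4
Drop 2: O rot0 at col 2 lands with bottom-row=4; cleared 0 line(s) (total 0); column heights now [0 0 6 6], max=6
Drop 3: S rot0 at col 1 lands with bottom-row=6; cleared 0 line(s) (total 0); column heights now [0 7 8 8], max=8
Drop 4: J rot0 at col 0 lands with bottom-row=8; cleared 0 line(s) (total 0); column heights now [10 9 9 8], max=10
Drop 5: J rot2 at col 1 lands with bottom-row=8; cleared 2 line(s) (total 2); column heights now [0 7 8 8], max=8

Answer: 2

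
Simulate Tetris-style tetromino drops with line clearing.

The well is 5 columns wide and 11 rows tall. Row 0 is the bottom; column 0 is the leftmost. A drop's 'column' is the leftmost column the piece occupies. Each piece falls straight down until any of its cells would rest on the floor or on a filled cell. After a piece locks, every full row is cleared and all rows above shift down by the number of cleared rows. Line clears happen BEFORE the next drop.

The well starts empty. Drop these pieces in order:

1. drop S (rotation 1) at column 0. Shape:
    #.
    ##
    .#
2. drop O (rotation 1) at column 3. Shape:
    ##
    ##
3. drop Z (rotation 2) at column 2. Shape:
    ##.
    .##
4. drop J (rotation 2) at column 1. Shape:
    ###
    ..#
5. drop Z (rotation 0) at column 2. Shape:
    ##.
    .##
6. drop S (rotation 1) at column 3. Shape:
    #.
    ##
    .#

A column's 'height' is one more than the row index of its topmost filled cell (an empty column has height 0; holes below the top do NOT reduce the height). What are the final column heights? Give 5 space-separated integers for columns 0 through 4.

Answer: 3 6 8 10 9

Derivation:
Drop 1: S rot1 at col 0 lands with bottom-row=0; cleared 0 line(s) (total 0); column heights now [3 2 0 0 0], max=3
Drop 2: O rot1 at col 3 lands with bottom-row=0; cleared 0 line(s) (total 0); column heights now [3 2 0 2 2], max=3
Drop 3: Z rot2 at col 2 lands with bottom-row=2; cleared 0 line(s) (total 0); column heights now [3 2 4 4 3], max=4
Drop 4: J rot2 at col 1 lands with bottom-row=4; cleared 0 line(s) (total 0); column heights now [3 6 6 6 3], max=6
Drop 5: Z rot0 at col 2 lands with bottom-row=6; cleared 0 line(s) (total 0); column heights now [3 6 8 8 7], max=8
Drop 6: S rot1 at col 3 lands with bottom-row=7; cleared 0 line(s) (total 0); column heights now [3 6 8 10 9], max=10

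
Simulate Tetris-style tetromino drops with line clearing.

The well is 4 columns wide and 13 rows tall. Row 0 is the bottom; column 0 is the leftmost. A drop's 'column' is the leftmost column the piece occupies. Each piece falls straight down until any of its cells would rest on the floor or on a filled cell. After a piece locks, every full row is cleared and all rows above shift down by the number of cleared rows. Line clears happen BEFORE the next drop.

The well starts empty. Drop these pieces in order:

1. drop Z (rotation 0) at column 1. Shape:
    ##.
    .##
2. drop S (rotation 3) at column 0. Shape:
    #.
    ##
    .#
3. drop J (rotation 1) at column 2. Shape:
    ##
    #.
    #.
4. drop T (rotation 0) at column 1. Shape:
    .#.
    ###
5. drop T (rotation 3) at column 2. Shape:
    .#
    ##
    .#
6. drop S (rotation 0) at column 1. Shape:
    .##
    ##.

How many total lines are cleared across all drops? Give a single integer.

Drop 1: Z rot0 at col 1 lands with bottom-row=0; cleared 0 line(s) (total 0); column heights now [0 2 2 1], max=2
Drop 2: S rot3 at col 0 lands with bottom-row=2; cleared 0 line(s) (total 0); column heights now [5 4 2 1], max=5
Drop 3: J rot1 at col 2 lands with bottom-row=2; cleared 0 line(s) (total 0); column heights now [5 4 5 5], max=5
Drop 4: T rot0 at col 1 lands with bottom-row=5; cleared 0 line(s) (total 0); column heights now [5 6 7 6], max=7
Drop 5: T rot3 at col 2 lands with bottom-row=6; cleared 0 line(s) (total 0); column heights now [5 6 8 9], max=9
Drop 6: S rot0 at col 1 lands with bottom-row=8; cleared 0 line(s) (total 0); column heights now [5 9 10 10], max=10

Answer: 0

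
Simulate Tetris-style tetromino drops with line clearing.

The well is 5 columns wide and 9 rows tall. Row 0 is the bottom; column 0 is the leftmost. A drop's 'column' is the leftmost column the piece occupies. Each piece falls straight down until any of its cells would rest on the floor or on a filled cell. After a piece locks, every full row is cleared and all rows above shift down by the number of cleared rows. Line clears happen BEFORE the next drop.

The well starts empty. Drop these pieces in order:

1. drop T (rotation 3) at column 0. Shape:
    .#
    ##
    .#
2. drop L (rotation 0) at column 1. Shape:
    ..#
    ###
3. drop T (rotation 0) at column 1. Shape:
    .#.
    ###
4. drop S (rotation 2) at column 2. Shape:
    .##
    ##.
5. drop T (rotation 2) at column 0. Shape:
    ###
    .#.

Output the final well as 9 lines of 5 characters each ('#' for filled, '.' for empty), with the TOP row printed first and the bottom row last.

Drop 1: T rot3 at col 0 lands with bottom-row=0; cleared 0 line(s) (total 0); column heights now [2 3 0 0 0], max=3
Drop 2: L rot0 at col 1 lands with bottom-row=3; cleared 0 line(s) (total 0); column heights now [2 4 4 5 0], max=5
Drop 3: T rot0 at col 1 lands with bottom-row=5; cleared 0 line(s) (total 0); column heights now [2 6 7 6 0], max=7
Drop 4: S rot2 at col 2 lands with bottom-row=7; cleared 0 line(s) (total 0); column heights now [2 6 8 9 9], max=9
Drop 5: T rot2 at col 0 lands with bottom-row=7; cleared 1 line(s) (total 1); column heights now [2 8 8 8 0], max=8

Answer: .....
.###.
..#..
.###.
...#.
.###.
.#...
##...
.#...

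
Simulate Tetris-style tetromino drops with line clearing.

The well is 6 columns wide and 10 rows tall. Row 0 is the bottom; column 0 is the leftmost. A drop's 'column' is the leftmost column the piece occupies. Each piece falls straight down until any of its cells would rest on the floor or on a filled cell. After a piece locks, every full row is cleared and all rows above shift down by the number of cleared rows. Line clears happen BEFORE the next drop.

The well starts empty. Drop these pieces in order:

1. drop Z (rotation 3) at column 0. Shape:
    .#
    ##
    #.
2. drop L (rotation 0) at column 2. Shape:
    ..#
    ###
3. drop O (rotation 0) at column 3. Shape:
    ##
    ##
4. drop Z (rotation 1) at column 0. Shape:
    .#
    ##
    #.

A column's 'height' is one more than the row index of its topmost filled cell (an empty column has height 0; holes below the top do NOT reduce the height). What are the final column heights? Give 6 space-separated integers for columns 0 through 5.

Drop 1: Z rot3 at col 0 lands with bottom-row=0; cleared 0 line(s) (total 0); column heights now [2 3 0 0 0 0], max=3
Drop 2: L rot0 at col 2 lands with bottom-row=0; cleared 0 line(s) (total 0); column heights now [2 3 1 1 2 0], max=3
Drop 3: O rot0 at col 3 lands with bottom-row=2; cleared 0 line(s) (total 0); column heights now [2 3 1 4 4 0], max=4
Drop 4: Z rot1 at col 0 lands with bottom-row=2; cleared 0 line(s) (total 0); column heights now [4 5 1 4 4 0], max=5

Answer: 4 5 1 4 4 0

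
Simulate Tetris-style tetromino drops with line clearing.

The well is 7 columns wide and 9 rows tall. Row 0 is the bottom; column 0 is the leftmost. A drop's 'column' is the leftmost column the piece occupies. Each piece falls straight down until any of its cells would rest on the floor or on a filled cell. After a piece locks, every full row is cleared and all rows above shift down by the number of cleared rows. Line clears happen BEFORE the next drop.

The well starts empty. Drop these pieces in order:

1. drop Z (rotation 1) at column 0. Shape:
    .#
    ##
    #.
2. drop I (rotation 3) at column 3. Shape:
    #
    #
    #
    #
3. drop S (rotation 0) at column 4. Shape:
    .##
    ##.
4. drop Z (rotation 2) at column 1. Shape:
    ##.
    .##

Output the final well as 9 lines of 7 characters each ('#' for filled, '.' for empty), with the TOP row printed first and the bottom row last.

Drop 1: Z rot1 at col 0 lands with bottom-row=0; cleared 0 line(s) (total 0); column heights now [2 3 0 0 0 0 0], max=3
Drop 2: I rot3 at col 3 lands with bottom-row=0; cleared 0 line(s) (total 0); column heights now [2 3 0 4 0 0 0], max=4
Drop 3: S rot0 at col 4 lands with bottom-row=0; cleared 0 line(s) (total 0); column heights now [2 3 0 4 1 2 2], max=4
Drop 4: Z rot2 at col 1 lands with bottom-row=4; cleared 0 line(s) (total 0); column heights now [2 6 6 5 1 2 2], max=6

Answer: .......
.......
.......
.##....
..##...
...#...
.#.#...
##.#.##
#..###.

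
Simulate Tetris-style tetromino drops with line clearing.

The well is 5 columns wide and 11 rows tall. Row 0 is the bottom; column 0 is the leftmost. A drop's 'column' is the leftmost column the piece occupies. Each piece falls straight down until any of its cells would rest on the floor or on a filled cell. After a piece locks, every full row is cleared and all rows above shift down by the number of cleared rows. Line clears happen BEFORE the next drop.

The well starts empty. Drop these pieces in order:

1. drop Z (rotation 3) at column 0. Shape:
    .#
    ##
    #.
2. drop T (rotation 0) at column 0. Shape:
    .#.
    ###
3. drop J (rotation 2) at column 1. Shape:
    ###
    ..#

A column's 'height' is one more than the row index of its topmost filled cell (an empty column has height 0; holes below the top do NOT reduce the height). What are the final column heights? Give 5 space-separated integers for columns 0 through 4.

Drop 1: Z rot3 at col 0 lands with bottom-row=0; cleared 0 line(s) (total 0); column heights now [2 3 0 0 0], max=3
Drop 2: T rot0 at col 0 lands with bottom-row=3; cleared 0 line(s) (total 0); column heights now [4 5 4 0 0], max=5
Drop 3: J rot2 at col 1 lands with bottom-row=4; cleared 0 line(s) (total 0); column heights now [4 6 6 6 0], max=6

Answer: 4 6 6 6 0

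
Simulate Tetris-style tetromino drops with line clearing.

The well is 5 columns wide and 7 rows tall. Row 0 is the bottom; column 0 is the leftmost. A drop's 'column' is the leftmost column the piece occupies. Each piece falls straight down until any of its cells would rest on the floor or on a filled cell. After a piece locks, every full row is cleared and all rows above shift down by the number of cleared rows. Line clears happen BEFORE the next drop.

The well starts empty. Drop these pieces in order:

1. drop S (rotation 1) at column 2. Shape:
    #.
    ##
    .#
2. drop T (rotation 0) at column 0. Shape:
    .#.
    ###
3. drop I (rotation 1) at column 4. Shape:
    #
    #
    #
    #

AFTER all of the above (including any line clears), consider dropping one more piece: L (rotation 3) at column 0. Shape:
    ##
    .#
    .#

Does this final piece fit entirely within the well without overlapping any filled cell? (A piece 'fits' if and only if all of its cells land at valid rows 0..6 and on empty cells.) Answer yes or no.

Drop 1: S rot1 at col 2 lands with bottom-row=0; cleared 0 line(s) (total 0); column heights now [0 0 3 2 0], max=3
Drop 2: T rot0 at col 0 lands with bottom-row=3; cleared 0 line(s) (total 0); column heights now [4 5 4 2 0], max=5
Drop 3: I rot1 at col 4 lands with bottom-row=0; cleared 0 line(s) (total 0); column heights now [4 5 4 2 4], max=5
Test piece L rot3 at col 0 (width 2): heights before test = [4 5 4 2 4]; fits = False

Answer: no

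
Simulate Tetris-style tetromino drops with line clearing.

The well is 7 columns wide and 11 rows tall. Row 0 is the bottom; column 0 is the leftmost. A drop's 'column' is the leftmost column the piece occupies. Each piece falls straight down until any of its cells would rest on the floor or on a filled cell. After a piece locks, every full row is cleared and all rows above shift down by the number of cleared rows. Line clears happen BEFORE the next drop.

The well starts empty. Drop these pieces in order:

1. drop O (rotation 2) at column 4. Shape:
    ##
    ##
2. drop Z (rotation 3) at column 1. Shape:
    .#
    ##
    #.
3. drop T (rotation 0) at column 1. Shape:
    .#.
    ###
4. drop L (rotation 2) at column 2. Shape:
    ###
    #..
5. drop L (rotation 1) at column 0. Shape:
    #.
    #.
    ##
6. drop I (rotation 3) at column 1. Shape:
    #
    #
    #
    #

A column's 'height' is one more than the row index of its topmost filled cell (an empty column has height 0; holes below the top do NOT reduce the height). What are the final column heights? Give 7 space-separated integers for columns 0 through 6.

Answer: 7 9 7 7 7 2 0

Derivation:
Drop 1: O rot2 at col 4 lands with bottom-row=0; cleared 0 line(s) (total 0); column heights now [0 0 0 0 2 2 0], max=2
Drop 2: Z rot3 at col 1 lands with bottom-row=0; cleared 0 line(s) (total 0); column heights now [0 2 3 0 2 2 0], max=3
Drop 3: T rot0 at col 1 lands with bottom-row=3; cleared 0 line(s) (total 0); column heights now [0 4 5 4 2 2 0], max=5
Drop 4: L rot2 at col 2 lands with bottom-row=5; cleared 0 line(s) (total 0); column heights now [0 4 7 7 7 2 0], max=7
Drop 5: L rot1 at col 0 lands with bottom-row=4; cleared 0 line(s) (total 0); column heights now [7 5 7 7 7 2 0], max=7
Drop 6: I rot3 at col 1 lands with bottom-row=5; cleared 0 line(s) (total 0); column heights now [7 9 7 7 7 2 0], max=9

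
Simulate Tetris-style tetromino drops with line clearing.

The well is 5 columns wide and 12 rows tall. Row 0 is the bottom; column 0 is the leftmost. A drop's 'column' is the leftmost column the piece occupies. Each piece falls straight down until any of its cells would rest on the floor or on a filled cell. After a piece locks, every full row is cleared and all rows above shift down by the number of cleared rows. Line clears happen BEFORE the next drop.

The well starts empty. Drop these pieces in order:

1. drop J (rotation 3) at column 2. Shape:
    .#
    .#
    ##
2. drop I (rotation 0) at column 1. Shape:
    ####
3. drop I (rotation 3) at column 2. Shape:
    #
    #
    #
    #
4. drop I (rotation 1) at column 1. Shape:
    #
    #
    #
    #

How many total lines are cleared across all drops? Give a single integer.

Drop 1: J rot3 at col 2 lands with bottom-row=0; cleared 0 line(s) (total 0); column heights now [0 0 1 3 0], max=3
Drop 2: I rot0 at col 1 lands with bottom-row=3; cleared 0 line(s) (total 0); column heights now [0 4 4 4 4], max=4
Drop 3: I rot3 at col 2 lands with bottom-row=4; cleared 0 line(s) (total 0); column heights now [0 4 8 4 4], max=8
Drop 4: I rot1 at col 1 lands with bottom-row=4; cleared 0 line(s) (total 0); column heights now [0 8 8 4 4], max=8

Answer: 0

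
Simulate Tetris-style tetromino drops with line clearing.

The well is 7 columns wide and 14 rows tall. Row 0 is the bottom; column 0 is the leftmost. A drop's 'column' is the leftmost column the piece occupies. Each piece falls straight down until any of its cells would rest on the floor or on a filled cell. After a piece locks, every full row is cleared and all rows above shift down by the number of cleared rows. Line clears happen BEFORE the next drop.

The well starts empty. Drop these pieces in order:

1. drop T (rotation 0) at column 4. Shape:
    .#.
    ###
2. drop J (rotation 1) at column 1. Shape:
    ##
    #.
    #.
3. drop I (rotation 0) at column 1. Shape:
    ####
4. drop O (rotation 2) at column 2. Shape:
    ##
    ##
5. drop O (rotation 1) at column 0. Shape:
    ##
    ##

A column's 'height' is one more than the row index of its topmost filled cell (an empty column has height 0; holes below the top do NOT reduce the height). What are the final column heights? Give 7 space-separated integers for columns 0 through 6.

Answer: 6 6 6 6 4 2 1

Derivation:
Drop 1: T rot0 at col 4 lands with bottom-row=0; cleared 0 line(s) (total 0); column heights now [0 0 0 0 1 2 1], max=2
Drop 2: J rot1 at col 1 lands with bottom-row=0; cleared 0 line(s) (total 0); column heights now [0 3 3 0 1 2 1], max=3
Drop 3: I rot0 at col 1 lands with bottom-row=3; cleared 0 line(s) (total 0); column heights now [0 4 4 4 4 2 1], max=4
Drop 4: O rot2 at col 2 lands with bottom-row=4; cleared 0 line(s) (total 0); column heights now [0 4 6 6 4 2 1], max=6
Drop 5: O rot1 at col 0 lands with bottom-row=4; cleared 0 line(s) (total 0); column heights now [6 6 6 6 4 2 1], max=6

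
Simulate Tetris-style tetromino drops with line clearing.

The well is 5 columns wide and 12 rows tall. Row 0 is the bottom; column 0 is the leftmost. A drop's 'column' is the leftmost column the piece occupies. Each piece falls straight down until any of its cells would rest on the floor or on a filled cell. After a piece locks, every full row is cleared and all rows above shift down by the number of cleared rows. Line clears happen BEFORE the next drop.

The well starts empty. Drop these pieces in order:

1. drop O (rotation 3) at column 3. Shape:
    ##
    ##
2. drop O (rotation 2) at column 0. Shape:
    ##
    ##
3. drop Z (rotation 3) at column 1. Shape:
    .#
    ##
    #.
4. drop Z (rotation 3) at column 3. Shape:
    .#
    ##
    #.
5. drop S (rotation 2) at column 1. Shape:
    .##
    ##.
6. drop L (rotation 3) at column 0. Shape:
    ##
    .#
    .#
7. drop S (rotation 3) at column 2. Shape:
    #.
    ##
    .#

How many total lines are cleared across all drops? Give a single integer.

Drop 1: O rot3 at col 3 lands with bottom-row=0; cleared 0 line(s) (total 0); column heights now [0 0 0 2 2], max=2
Drop 2: O rot2 at col 0 lands with bottom-row=0; cleared 0 line(s) (total 0); column heights now [2 2 0 2 2], max=2
Drop 3: Z rot3 at col 1 lands with bottom-row=2; cleared 0 line(s) (total 0); column heights now [2 4 5 2 2], max=5
Drop 4: Z rot3 at col 3 lands with bottom-row=2; cleared 0 line(s) (total 0); column heights now [2 4 5 4 5], max=5
Drop 5: S rot2 at col 1 lands with bottom-row=5; cleared 0 line(s) (total 0); column heights now [2 6 7 7 5], max=7
Drop 6: L rot3 at col 0 lands with bottom-row=6; cleared 0 line(s) (total 0); column heights now [9 9 7 7 5], max=9
Drop 7: S rot3 at col 2 lands with bottom-row=7; cleared 0 line(s) (total 0); column heights now [9 9 10 9 5], max=10

Answer: 0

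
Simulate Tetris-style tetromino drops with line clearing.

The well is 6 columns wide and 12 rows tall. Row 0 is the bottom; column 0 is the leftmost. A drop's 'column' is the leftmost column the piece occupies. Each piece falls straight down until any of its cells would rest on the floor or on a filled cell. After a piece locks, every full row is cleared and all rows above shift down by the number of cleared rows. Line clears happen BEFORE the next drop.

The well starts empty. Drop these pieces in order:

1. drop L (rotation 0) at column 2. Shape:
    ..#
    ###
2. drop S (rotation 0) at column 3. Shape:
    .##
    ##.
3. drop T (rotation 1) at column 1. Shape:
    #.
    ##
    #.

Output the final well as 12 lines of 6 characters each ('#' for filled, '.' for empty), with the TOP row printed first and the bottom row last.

Answer: ......
......
......
......
......
......
......
......
....##
.#.##.
.##.#.
.####.

Derivation:
Drop 1: L rot0 at col 2 lands with bottom-row=0; cleared 0 line(s) (total 0); column heights now [0 0 1 1 2 0], max=2
Drop 2: S rot0 at col 3 lands with bottom-row=2; cleared 0 line(s) (total 0); column heights now [0 0 1 3 4 4], max=4
Drop 3: T rot1 at col 1 lands with bottom-row=0; cleared 0 line(s) (total 0); column heights now [0 3 2 3 4 4], max=4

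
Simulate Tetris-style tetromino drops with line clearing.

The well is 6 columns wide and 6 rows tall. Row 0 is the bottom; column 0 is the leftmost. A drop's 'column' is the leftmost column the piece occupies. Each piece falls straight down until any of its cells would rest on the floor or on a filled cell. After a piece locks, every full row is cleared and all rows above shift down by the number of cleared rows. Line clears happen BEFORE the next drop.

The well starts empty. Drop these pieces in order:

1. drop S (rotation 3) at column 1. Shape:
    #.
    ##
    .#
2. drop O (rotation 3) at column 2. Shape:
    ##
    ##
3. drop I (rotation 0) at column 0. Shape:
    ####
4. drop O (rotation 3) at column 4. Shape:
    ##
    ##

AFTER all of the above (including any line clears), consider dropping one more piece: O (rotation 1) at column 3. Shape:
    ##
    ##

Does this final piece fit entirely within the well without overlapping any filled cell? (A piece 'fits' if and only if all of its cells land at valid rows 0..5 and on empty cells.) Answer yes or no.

Drop 1: S rot3 at col 1 lands with bottom-row=0; cleared 0 line(s) (total 0); column heights now [0 3 2 0 0 0], max=3
Drop 2: O rot3 at col 2 lands with bottom-row=2; cleared 0 line(s) (total 0); column heights now [0 3 4 4 0 0], max=4
Drop 3: I rot0 at col 0 lands with bottom-row=4; cleared 0 line(s) (total 0); column heights now [5 5 5 5 0 0], max=5
Drop 4: O rot3 at col 4 lands with bottom-row=0; cleared 0 line(s) (total 0); column heights now [5 5 5 5 2 2], max=5
Test piece O rot1 at col 3 (width 2): heights before test = [5 5 5 5 2 2]; fits = False

Answer: no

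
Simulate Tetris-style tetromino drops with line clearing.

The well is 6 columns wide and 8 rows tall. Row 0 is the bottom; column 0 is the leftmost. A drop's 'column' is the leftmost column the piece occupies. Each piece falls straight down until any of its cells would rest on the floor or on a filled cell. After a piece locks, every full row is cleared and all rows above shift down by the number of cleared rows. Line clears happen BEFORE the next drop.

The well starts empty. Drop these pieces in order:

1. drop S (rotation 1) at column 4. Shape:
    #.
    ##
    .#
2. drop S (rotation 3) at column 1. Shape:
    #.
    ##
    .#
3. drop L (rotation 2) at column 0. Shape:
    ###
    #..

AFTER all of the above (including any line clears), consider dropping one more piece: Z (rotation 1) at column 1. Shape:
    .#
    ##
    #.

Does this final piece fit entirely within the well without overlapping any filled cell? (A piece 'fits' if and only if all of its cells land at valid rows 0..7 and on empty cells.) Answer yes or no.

Answer: yes

Derivation:
Drop 1: S rot1 at col 4 lands with bottom-row=0; cleared 0 line(s) (total 0); column heights now [0 0 0 0 3 2], max=3
Drop 2: S rot3 at col 1 lands with bottom-row=0; cleared 0 line(s) (total 0); column heights now [0 3 2 0 3 2], max=3
Drop 3: L rot2 at col 0 lands with bottom-row=2; cleared 0 line(s) (total 0); column heights now [4 4 4 0 3 2], max=4
Test piece Z rot1 at col 1 (width 2): heights before test = [4 4 4 0 3 2]; fits = True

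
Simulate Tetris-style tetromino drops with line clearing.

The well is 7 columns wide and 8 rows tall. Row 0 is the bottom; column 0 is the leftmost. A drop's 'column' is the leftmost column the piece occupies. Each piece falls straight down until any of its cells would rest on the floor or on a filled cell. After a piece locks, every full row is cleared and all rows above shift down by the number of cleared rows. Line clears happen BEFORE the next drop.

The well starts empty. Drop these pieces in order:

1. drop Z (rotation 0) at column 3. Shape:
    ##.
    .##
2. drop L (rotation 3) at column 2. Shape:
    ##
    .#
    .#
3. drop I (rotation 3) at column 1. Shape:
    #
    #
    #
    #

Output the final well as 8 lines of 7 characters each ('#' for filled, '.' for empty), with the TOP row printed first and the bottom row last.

Answer: .......
.......
.......
..##...
.#.#...
.#.#...
.#.##..
.#..##.

Derivation:
Drop 1: Z rot0 at col 3 lands with bottom-row=0; cleared 0 line(s) (total 0); column heights now [0 0 0 2 2 1 0], max=2
Drop 2: L rot3 at col 2 lands with bottom-row=2; cleared 0 line(s) (total 0); column heights now [0 0 5 5 2 1 0], max=5
Drop 3: I rot3 at col 1 lands with bottom-row=0; cleared 0 line(s) (total 0); column heights now [0 4 5 5 2 1 0], max=5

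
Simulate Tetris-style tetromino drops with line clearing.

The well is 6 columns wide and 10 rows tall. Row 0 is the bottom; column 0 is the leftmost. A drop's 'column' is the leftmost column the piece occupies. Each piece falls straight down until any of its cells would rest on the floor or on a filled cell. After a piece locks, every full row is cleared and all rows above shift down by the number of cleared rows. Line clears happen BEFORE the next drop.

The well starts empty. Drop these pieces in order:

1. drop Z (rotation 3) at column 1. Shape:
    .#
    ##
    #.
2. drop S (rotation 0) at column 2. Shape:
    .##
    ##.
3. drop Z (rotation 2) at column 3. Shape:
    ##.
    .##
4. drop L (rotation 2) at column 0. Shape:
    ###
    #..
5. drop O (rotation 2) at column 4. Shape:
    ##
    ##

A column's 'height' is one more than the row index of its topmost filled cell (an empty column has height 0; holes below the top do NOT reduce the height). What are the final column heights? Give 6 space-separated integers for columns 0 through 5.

Drop 1: Z rot3 at col 1 lands with bottom-row=0; cleared 0 line(s) (total 0); column heights now [0 2 3 0 0 0], max=3
Drop 2: S rot0 at col 2 lands with bottom-row=3; cleared 0 line(s) (total 0); column heights now [0 2 4 5 5 0], max=5
Drop 3: Z rot2 at col 3 lands with bottom-row=5; cleared 0 line(s) (total 0); column heights now [0 2 4 7 7 6], max=7
Drop 4: L rot2 at col 0 lands with bottom-row=3; cleared 0 line(s) (total 0); column heights now [5 5 5 7 7 6], max=7
Drop 5: O rot2 at col 4 lands with bottom-row=7; cleared 0 line(s) (total 0); column heights now [5 5 5 7 9 9], max=9

Answer: 5 5 5 7 9 9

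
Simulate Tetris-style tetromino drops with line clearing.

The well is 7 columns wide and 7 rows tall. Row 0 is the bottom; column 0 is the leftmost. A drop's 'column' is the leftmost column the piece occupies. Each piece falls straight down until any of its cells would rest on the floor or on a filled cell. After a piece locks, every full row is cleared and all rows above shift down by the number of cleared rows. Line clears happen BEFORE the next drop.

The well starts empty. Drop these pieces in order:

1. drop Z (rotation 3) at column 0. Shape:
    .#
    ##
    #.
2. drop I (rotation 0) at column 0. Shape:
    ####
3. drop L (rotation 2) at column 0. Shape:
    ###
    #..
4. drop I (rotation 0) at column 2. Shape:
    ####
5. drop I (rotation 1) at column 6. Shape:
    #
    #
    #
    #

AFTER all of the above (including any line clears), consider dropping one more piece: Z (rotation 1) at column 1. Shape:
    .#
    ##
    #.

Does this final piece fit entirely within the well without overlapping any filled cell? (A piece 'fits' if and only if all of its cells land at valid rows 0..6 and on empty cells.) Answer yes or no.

Answer: no

Derivation:
Drop 1: Z rot3 at col 0 lands with bottom-row=0; cleared 0 line(s) (total 0); column heights now [2 3 0 0 0 0 0], max=3
Drop 2: I rot0 at col 0 lands with bottom-row=3; cleared 0 line(s) (total 0); column heights now [4 4 4 4 0 0 0], max=4
Drop 3: L rot2 at col 0 lands with bottom-row=4; cleared 0 line(s) (total 0); column heights now [6 6 6 4 0 0 0], max=6
Drop 4: I rot0 at col 2 lands with bottom-row=6; cleared 0 line(s) (total 0); column heights now [6 6 7 7 7 7 0], max=7
Drop 5: I rot1 at col 6 lands with bottom-row=0; cleared 0 line(s) (total 0); column heights now [6 6 7 7 7 7 4], max=7
Test piece Z rot1 at col 1 (width 2): heights before test = [6 6 7 7 7 7 4]; fits = False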